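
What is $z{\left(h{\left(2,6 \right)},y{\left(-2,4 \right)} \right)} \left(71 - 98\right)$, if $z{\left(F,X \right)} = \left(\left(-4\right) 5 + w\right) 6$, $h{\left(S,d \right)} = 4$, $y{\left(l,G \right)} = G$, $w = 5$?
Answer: $2430$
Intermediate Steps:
$z{\left(F,X \right)} = -90$ ($z{\left(F,X \right)} = \left(\left(-4\right) 5 + 5\right) 6 = \left(-20 + 5\right) 6 = \left(-15\right) 6 = -90$)
$z{\left(h{\left(2,6 \right)},y{\left(-2,4 \right)} \right)} \left(71 - 98\right) = - 90 \left(71 - 98\right) = \left(-90\right) \left(-27\right) = 2430$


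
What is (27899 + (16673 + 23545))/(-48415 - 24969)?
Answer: -68117/73384 ≈ -0.92823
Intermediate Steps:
(27899 + (16673 + 23545))/(-48415 - 24969) = (27899 + 40218)/(-73384) = 68117*(-1/73384) = -68117/73384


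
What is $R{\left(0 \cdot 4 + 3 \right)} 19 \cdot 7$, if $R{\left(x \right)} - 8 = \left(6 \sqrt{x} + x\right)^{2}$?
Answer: $16625 + 4788 \sqrt{3} \approx 24918.0$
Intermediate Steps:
$R{\left(x \right)} = 8 + \left(x + 6 \sqrt{x}\right)^{2}$ ($R{\left(x \right)} = 8 + \left(6 \sqrt{x} + x\right)^{2} = 8 + \left(x + 6 \sqrt{x}\right)^{2}$)
$R{\left(0 \cdot 4 + 3 \right)} 19 \cdot 7 = \left(8 + \left(\left(0 \cdot 4 + 3\right) + 6 \sqrt{0 \cdot 4 + 3}\right)^{2}\right) 19 \cdot 7 = \left(8 + \left(\left(0 + 3\right) + 6 \sqrt{0 + 3}\right)^{2}\right) 19 \cdot 7 = \left(8 + \left(3 + 6 \sqrt{3}\right)^{2}\right) 19 \cdot 7 = \left(152 + 19 \left(3 + 6 \sqrt{3}\right)^{2}\right) 7 = 1064 + 133 \left(3 + 6 \sqrt{3}\right)^{2}$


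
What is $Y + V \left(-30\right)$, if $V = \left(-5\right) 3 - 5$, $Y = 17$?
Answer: $617$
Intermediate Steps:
$V = -20$ ($V = -15 - 5 = -20$)
$Y + V \left(-30\right) = 17 - -600 = 17 + 600 = 617$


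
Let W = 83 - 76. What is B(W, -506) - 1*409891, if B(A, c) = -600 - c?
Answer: -409985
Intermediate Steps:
W = 7
B(W, -506) - 1*409891 = (-600 - 1*(-506)) - 1*409891 = (-600 + 506) - 409891 = -94 - 409891 = -409985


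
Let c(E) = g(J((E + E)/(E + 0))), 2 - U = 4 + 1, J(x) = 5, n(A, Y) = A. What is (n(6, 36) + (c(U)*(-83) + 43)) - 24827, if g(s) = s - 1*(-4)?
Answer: -25525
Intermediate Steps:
U = -3 (U = 2 - (4 + 1) = 2 - 1*5 = 2 - 5 = -3)
g(s) = 4 + s (g(s) = s + 4 = 4 + s)
c(E) = 9 (c(E) = 4 + 5 = 9)
(n(6, 36) + (c(U)*(-83) + 43)) - 24827 = (6 + (9*(-83) + 43)) - 24827 = (6 + (-747 + 43)) - 24827 = (6 - 704) - 24827 = -698 - 24827 = -25525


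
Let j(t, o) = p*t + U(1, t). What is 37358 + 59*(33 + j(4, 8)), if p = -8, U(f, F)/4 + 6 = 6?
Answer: 37417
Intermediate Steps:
U(f, F) = 0 (U(f, F) = -24 + 4*6 = -24 + 24 = 0)
j(t, o) = -8*t (j(t, o) = -8*t + 0 = -8*t)
37358 + 59*(33 + j(4, 8)) = 37358 + 59*(33 - 8*4) = 37358 + 59*(33 - 32) = 37358 + 59*1 = 37358 + 59 = 37417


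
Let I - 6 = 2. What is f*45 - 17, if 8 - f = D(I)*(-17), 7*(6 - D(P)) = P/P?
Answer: 33766/7 ≈ 4823.7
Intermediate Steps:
I = 8 (I = 6 + 2 = 8)
D(P) = 41/7 (D(P) = 6 - P/(7*P) = 6 - ⅐*1 = 6 - ⅐ = 41/7)
f = 753/7 (f = 8 - 41*(-17)/7 = 8 - 1*(-697/7) = 8 + 697/7 = 753/7 ≈ 107.57)
f*45 - 17 = (753/7)*45 - 17 = 33885/7 - 17 = 33766/7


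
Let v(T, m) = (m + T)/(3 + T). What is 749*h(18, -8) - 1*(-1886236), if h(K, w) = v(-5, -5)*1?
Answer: 1889981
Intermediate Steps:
v(T, m) = (T + m)/(3 + T)
h(K, w) = 5 (h(K, w) = ((-5 - 5)/(3 - 5))*1 = (-10/(-2))*1 = -½*(-10)*1 = 5*1 = 5)
749*h(18, -8) - 1*(-1886236) = 749*5 - 1*(-1886236) = 3745 + 1886236 = 1889981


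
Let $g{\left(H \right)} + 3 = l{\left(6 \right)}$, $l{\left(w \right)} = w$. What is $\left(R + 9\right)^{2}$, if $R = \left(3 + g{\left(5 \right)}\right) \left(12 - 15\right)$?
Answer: $81$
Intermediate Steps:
$g{\left(H \right)} = 3$ ($g{\left(H \right)} = -3 + 6 = 3$)
$R = -18$ ($R = \left(3 + 3\right) \left(12 - 15\right) = 6 \left(-3\right) = -18$)
$\left(R + 9\right)^{2} = \left(-18 + 9\right)^{2} = \left(-9\right)^{2} = 81$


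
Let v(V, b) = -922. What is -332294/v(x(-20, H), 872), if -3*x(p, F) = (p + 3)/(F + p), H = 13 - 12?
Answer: 166147/461 ≈ 360.41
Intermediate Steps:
H = 1
x(p, F) = -(3 + p)/(3*(F + p)) (x(p, F) = -(p + 3)/(3*(F + p)) = -(3 + p)/(3*(F + p)))
-332294/v(x(-20, H), 872) = -332294/(-922) = -332294*(-1/922) = 166147/461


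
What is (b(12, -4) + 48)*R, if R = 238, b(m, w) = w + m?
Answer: 13328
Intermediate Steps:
b(m, w) = m + w
(b(12, -4) + 48)*R = ((12 - 4) + 48)*238 = (8 + 48)*238 = 56*238 = 13328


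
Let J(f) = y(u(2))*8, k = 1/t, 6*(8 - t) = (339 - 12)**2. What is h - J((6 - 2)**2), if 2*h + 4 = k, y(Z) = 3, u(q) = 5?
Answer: -926303/35627 ≈ -26.000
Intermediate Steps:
t = -35627/2 (t = 8 - (339 - 12)**2/6 = 8 - 1/6*327**2 = 8 - 1/6*106929 = 8 - 35643/2 = -35627/2 ≈ -17814.)
k = -2/35627 (k = 1/(-35627/2) = -2/35627 ≈ -5.6137e-5)
J(f) = 24 (J(f) = 3*8 = 24)
h = -71255/35627 (h = -2 + (1/2)*(-2/35627) = -2 - 1/35627 = -71255/35627 ≈ -2.0000)
h - J((6 - 2)**2) = -71255/35627 - 1*24 = -71255/35627 - 24 = -926303/35627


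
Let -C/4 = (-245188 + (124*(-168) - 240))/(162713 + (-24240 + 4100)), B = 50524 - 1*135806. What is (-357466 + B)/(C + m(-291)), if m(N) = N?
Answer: 63123910604/40423703 ≈ 1561.6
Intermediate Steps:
B = -85282 (B = 50524 - 135806 = -85282)
C = 1065040/142573 (C = -4*(-245188 + (124*(-168) - 240))/(162713 + (-24240 + 4100)) = -4*(-245188 + (-20832 - 240))/(162713 - 20140) = -4*(-245188 - 21072)/142573 = -(-1065040)/142573 = -4*(-266260/142573) = 1065040/142573 ≈ 7.4701)
(-357466 + B)/(C + m(-291)) = (-357466 - 85282)/(1065040/142573 - 291) = -442748/(-40423703/142573) = -442748*(-142573/40423703) = 63123910604/40423703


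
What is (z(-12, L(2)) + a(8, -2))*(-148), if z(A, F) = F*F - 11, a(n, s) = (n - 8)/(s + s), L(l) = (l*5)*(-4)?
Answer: -235172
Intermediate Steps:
L(l) = -20*l (L(l) = (5*l)*(-4) = -20*l)
a(n, s) = (-8 + n)/(2*s) (a(n, s) = (-8 + n)/((2*s)) = (-8 + n)*(1/(2*s)) = (-8 + n)/(2*s))
z(A, F) = -11 + F² (z(A, F) = F² - 11 = -11 + F²)
(z(-12, L(2)) + a(8, -2))*(-148) = ((-11 + (-20*2)²) + (½)*(-8 + 8)/(-2))*(-148) = ((-11 + (-40)²) + (½)*(-½)*0)*(-148) = ((-11 + 1600) + 0)*(-148) = (1589 + 0)*(-148) = 1589*(-148) = -235172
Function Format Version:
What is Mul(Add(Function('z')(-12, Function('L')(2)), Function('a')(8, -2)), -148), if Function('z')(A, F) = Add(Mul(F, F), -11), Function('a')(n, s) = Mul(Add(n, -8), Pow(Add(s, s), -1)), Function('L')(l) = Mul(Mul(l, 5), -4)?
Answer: -235172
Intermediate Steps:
Function('L')(l) = Mul(-20, l) (Function('L')(l) = Mul(Mul(5, l), -4) = Mul(-20, l))
Function('a')(n, s) = Mul(Rational(1, 2), Pow(s, -1), Add(-8, n)) (Function('a')(n, s) = Mul(Add(-8, n), Pow(Mul(2, s), -1)) = Mul(Add(-8, n), Mul(Rational(1, 2), Pow(s, -1))) = Mul(Rational(1, 2), Pow(s, -1), Add(-8, n)))
Function('z')(A, F) = Add(-11, Pow(F, 2)) (Function('z')(A, F) = Add(Pow(F, 2), -11) = Add(-11, Pow(F, 2)))
Mul(Add(Function('z')(-12, Function('L')(2)), Function('a')(8, -2)), -148) = Mul(Add(Add(-11, Pow(Mul(-20, 2), 2)), Mul(Rational(1, 2), Pow(-2, -1), Add(-8, 8))), -148) = Mul(Add(Add(-11, Pow(-40, 2)), Mul(Rational(1, 2), Rational(-1, 2), 0)), -148) = Mul(Add(Add(-11, 1600), 0), -148) = Mul(Add(1589, 0), -148) = Mul(1589, -148) = -235172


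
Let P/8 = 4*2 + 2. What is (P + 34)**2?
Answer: 12996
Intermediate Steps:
P = 80 (P = 8*(4*2 + 2) = 8*(8 + 2) = 8*10 = 80)
(P + 34)**2 = (80 + 34)**2 = 114**2 = 12996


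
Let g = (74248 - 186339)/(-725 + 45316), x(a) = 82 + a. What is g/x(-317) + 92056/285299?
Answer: 996623687769/2989615411615 ≈ 0.33336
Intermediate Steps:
g = -112091/44591 ≈ -2.5138
g/x(-317) + 92056/285299 = -112091/(44591*(82 - 317)) + 92056/285299 = -112091/44591/(-235) + 92056*(1/285299) = -112091/44591*(-1/235) + 92056/285299 = 112091/10478885 + 92056/285299 = 996623687769/2989615411615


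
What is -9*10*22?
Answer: -1980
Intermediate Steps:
-9*10*22 = -90*22 = -1980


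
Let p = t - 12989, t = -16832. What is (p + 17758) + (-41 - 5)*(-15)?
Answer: -11373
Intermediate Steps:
p = -29821 (p = -16832 - 12989 = -29821)
(p + 17758) + (-41 - 5)*(-15) = (-29821 + 17758) + (-41 - 5)*(-15) = -12063 - 46*(-15) = -12063 + 690 = -11373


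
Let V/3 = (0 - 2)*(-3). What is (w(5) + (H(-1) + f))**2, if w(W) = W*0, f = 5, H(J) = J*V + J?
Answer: 196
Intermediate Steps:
V = 18 (V = 3*((0 - 2)*(-3)) = 3*(-2*(-3)) = 3*6 = 18)
H(J) = 19*J (H(J) = J*18 + J = 18*J + J = 19*J)
w(W) = 0
(w(5) + (H(-1) + f))**2 = (0 + (19*(-1) + 5))**2 = (0 + (-19 + 5))**2 = (0 - 14)**2 = (-14)**2 = 196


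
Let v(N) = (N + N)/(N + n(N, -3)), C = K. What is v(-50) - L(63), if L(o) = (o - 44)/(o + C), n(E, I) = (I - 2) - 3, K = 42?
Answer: 4699/3045 ≈ 1.5432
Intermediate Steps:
C = 42
n(E, I) = -5 + I (n(E, I) = (-2 + I) - 3 = -5 + I)
L(o) = (-44 + o)/(42 + o) (L(o) = (o - 44)/(o + 42) = (-44 + o)/(42 + o))
v(N) = 2*N/(-8 + N) (v(N) = (N + N)/(N + (-5 - 3)) = (2*N)/(N - 8) = (2*N)/(-8 + N) = 2*N/(-8 + N))
v(-50) - L(63) = 2*(-50)/(-8 - 50) - (-44 + 63)/(42 + 63) = 2*(-50)/(-58) - 19/105 = 2*(-50)*(-1/58) - 19/105 = 50/29 - 1*19/105 = 50/29 - 19/105 = 4699/3045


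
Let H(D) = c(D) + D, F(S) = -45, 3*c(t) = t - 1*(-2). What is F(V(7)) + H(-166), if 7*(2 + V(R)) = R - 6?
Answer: -797/3 ≈ -265.67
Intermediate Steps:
c(t) = 2/3 + t/3 (c(t) = (t - 1*(-2))/3 = (t + 2)/3 = (2 + t)/3 = 2/3 + t/3)
V(R) = -20/7 + R/7 (V(R) = -2 + (R - 6)/7 = -2 + (-6 + R)/7 = -2 + (-6/7 + R/7) = -20/7 + R/7)
H(D) = 2/3 + 4*D/3 (H(D) = (2/3 + D/3) + D = 2/3 + 4*D/3)
F(V(7)) + H(-166) = -45 + (2/3 + (4/3)*(-166)) = -45 + (2/3 - 664/3) = -45 - 662/3 = -797/3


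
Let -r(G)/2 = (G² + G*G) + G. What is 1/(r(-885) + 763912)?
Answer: -1/2367218 ≈ -4.2244e-7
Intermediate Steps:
r(G) = -4*G² - 2*G (r(G) = -2*((G² + G*G) + G) = -2*((G² + G²) + G) = -2*(2*G² + G) = -2*(G + 2*G²) = -4*G² - 2*G)
1/(r(-885) + 763912) = 1/(-2*(-885)*(1 + 2*(-885)) + 763912) = 1/(-2*(-885)*(1 - 1770) + 763912) = 1/(-2*(-885)*(-1769) + 763912) = 1/(-3131130 + 763912) = 1/(-2367218) = -1/2367218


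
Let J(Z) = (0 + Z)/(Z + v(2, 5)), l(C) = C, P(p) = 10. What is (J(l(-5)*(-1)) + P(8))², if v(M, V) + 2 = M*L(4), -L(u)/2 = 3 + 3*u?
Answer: 319225/3249 ≈ 98.253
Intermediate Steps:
L(u) = -6 - 6*u (L(u) = -2*(3 + 3*u) = -6 - 6*u)
v(M, V) = -2 - 30*M (v(M, V) = -2 + M*(-6 - 6*4) = -2 + M*(-6 - 24) = -2 + M*(-30) = -2 - 30*M)
J(Z) = Z/(-62 + Z) (J(Z) = (0 + Z)/(Z + (-2 - 30*2)) = Z/(Z + (-2 - 60)) = Z/(Z - 62) = Z/(-62 + Z))
(J(l(-5)*(-1)) + P(8))² = ((-5*(-1))/(-62 - 5*(-1)) + 10)² = (5/(-62 + 5) + 10)² = (5/(-57) + 10)² = (5*(-1/57) + 10)² = (-5/57 + 10)² = (565/57)² = 319225/3249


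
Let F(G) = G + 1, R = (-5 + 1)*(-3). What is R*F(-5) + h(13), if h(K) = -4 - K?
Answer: -65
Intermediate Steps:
R = 12 (R = -4*(-3) = 12)
F(G) = 1 + G
R*F(-5) + h(13) = 12*(1 - 5) + (-4 - 1*13) = 12*(-4) + (-4 - 13) = -48 - 17 = -65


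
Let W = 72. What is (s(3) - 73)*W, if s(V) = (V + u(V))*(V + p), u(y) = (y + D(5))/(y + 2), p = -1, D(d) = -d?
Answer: -24408/5 ≈ -4881.6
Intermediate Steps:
u(y) = (-5 + y)/(2 + y) (u(y) = (y - 1*5)/(y + 2) = (y - 5)/(2 + y) = (-5 + y)/(2 + y))
s(V) = (-1 + V)*(V + (-5 + V)/(2 + V)) (s(V) = (V + (-5 + V)/(2 + V))*(V - 1) = (V + (-5 + V)/(2 + V))*(-1 + V) = (-1 + V)*(V + (-5 + V)/(2 + V)))
(s(3) - 73)*W = ((5 + 3**3 - 8*3 + 2*3**2)/(2 + 3) - 73)*72 = ((5 + 27 - 24 + 2*9)/5 - 73)*72 = ((5 + 27 - 24 + 18)/5 - 73)*72 = ((1/5)*26 - 73)*72 = (26/5 - 73)*72 = -339/5*72 = -24408/5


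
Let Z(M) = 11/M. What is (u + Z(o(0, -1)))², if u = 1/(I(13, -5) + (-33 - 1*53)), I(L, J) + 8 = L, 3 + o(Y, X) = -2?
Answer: 802816/164025 ≈ 4.8945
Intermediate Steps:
o(Y, X) = -5 (o(Y, X) = -3 - 2 = -5)
I(L, J) = -8 + L
u = -1/81 (u = 1/((-8 + 13) + (-33 - 1*53)) = 1/(5 + (-33 - 53)) = 1/(5 - 86) = 1/(-81) = -1/81 ≈ -0.012346)
(u + Z(o(0, -1)))² = (-1/81 + 11/(-5))² = (-1/81 + 11*(-⅕))² = (-1/81 - 11/5)² = (-896/405)² = 802816/164025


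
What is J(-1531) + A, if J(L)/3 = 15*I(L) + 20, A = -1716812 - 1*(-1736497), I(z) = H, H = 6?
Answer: 20015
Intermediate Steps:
I(z) = 6
A = 19685 (A = -1716812 + 1736497 = 19685)
J(L) = 330 (J(L) = 3*(15*6 + 20) = 3*(90 + 20) = 3*110 = 330)
J(-1531) + A = 330 + 19685 = 20015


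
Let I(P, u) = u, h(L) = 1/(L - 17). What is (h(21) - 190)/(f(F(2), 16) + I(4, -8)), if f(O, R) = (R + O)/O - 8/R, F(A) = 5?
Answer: 3795/86 ≈ 44.128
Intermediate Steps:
h(L) = 1/(-17 + L)
f(O, R) = -8/R + (O + R)/O (f(O, R) = (O + R)/O - 8/R = -8/R + (O + R)/O)
(h(21) - 190)/(f(F(2), 16) + I(4, -8)) = (1/(-17 + 21) - 190)/((1 - 8/16 + 16/5) - 8) = (1/4 - 190)/((1 - 8*1/16 + 16*(⅕)) - 8) = (¼ - 190)/((1 - ½ + 16/5) - 8) = -759/(4*(37/10 - 8)) = -759/(4*(-43/10)) = -759/4*(-10/43) = 3795/86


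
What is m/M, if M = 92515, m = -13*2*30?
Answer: -156/18503 ≈ -0.0084311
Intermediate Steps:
m = -780 (m = -26*30 = -780)
m/M = -780/92515 = -780*1/92515 = -156/18503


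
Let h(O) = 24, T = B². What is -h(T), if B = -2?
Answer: -24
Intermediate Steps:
T = 4 (T = (-2)² = 4)
-h(T) = -1*24 = -24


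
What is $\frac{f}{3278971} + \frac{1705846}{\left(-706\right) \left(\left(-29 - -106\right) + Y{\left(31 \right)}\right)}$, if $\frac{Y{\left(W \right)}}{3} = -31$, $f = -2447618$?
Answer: $\frac{2782885635769}{18519628208} \approx 150.27$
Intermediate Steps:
$Y{\left(W \right)} = -93$ ($Y{\left(W \right)} = 3 \left(-31\right) = -93$)
$\frac{f}{3278971} + \frac{1705846}{\left(-706\right) \left(\left(-29 - -106\right) + Y{\left(31 \right)}\right)} = - \frac{2447618}{3278971} + \frac{1705846}{\left(-706\right) \left(\left(-29 - -106\right) - 93\right)} = \left(-2447618\right) \frac{1}{3278971} + \frac{1705846}{\left(-706\right) \left(\left(-29 + 106\right) - 93\right)} = - \frac{2447618}{3278971} + \frac{1705846}{\left(-706\right) \left(77 - 93\right)} = - \frac{2447618}{3278971} + \frac{1705846}{\left(-706\right) \left(-16\right)} = - \frac{2447618}{3278971} + \frac{1705846}{11296} = - \frac{2447618}{3278971} + 1705846 \cdot \frac{1}{11296} = - \frac{2447618}{3278971} + \frac{852923}{5648} = \frac{2782885635769}{18519628208}$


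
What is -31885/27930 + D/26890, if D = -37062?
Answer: -27036133/10729110 ≈ -2.5199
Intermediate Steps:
-31885/27930 + D/26890 = -31885/27930 - 37062/26890 = -31885*1/27930 - 37062*1/26890 = -911/798 - 18531/13445 = -27036133/10729110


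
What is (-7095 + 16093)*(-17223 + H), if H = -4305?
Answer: -193708944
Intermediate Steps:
(-7095 + 16093)*(-17223 + H) = (-7095 + 16093)*(-17223 - 4305) = 8998*(-21528) = -193708944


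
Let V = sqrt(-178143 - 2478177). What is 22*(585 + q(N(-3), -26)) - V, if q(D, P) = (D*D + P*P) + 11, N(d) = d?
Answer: 28182 - 8*I*sqrt(41505) ≈ 28182.0 - 1629.8*I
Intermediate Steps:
V = 8*I*sqrt(41505) (V = sqrt(-2656320) = 8*I*sqrt(41505) ≈ 1629.8*I)
q(D, P) = 11 + D**2 + P**2 (q(D, P) = (D**2 + P**2) + 11 = 11 + D**2 + P**2)
22*(585 + q(N(-3), -26)) - V = 22*(585 + (11 + (-3)**2 + (-26)**2)) - 8*I*sqrt(41505) = 22*(585 + (11 + 9 + 676)) - 8*I*sqrt(41505) = 22*(585 + 696) - 8*I*sqrt(41505) = 22*1281 - 8*I*sqrt(41505) = 28182 - 8*I*sqrt(41505)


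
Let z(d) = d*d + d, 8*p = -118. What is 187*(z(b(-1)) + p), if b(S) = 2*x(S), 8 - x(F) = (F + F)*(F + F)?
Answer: 42823/4 ≈ 10706.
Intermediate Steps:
x(F) = 8 - 4*F² (x(F) = 8 - (F + F)*(F + F) = 8 - 2*F*2*F = 8 - 4*F²)
p = -59/4 (p = (⅛)*(-118) = -59/4 ≈ -14.750)
b(S) = 16 - 8*S² (b(S) = 2*(8 - 4*S²) = 16 - 8*S²)
z(d) = d + d² (z(d) = d² + d = d + d²)
187*(z(b(-1)) + p) = 187*((16 - 8*(-1)²)*(1 + (16 - 8*(-1)²)) - 59/4) = 187*((16 - 8*1)*(1 + (16 - 8*1)) - 59/4) = 187*((16 - 8)*(1 + (16 - 8)) - 59/4) = 187*(8*(1 + 8) - 59/4) = 187*(8*9 - 59/4) = 187*(72 - 59/4) = 187*(229/4) = 42823/4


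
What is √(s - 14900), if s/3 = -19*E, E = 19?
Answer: I*√15983 ≈ 126.42*I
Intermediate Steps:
s = -1083 (s = 3*(-19*19) = 3*(-361) = -1083)
√(s - 14900) = √(-1083 - 14900) = √(-15983) = I*√15983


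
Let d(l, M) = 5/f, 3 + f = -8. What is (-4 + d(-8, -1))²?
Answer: 2401/121 ≈ 19.843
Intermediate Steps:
f = -11 (f = -3 - 8 = -11)
d(l, M) = -5/11 (d(l, M) = 5/(-11) = 5*(-1/11) = -5/11)
(-4 + d(-8, -1))² = (-4 - 5/11)² = (-49/11)² = 2401/121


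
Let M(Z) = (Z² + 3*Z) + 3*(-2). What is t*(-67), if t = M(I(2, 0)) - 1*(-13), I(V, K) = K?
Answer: -469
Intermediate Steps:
M(Z) = -6 + Z² + 3*Z (M(Z) = (Z² + 3*Z) - 6 = -6 + Z² + 3*Z)
t = 7 (t = (-6 + 0² + 3*0) - 1*(-13) = (-6 + 0 + 0) + 13 = -6 + 13 = 7)
t*(-67) = 7*(-67) = -469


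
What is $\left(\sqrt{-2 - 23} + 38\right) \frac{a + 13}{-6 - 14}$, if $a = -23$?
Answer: $19 + \frac{5 i}{2} \approx 19.0 + 2.5 i$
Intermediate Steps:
$\left(\sqrt{-2 - 23} + 38\right) \frac{a + 13}{-6 - 14} = \left(\sqrt{-2 - 23} + 38\right) \frac{-23 + 13}{-6 - 14} = \left(\sqrt{-25} + 38\right) \left(- \frac{10}{-20}\right) = \left(5 i + 38\right) \left(\left(-10\right) \left(- \frac{1}{20}\right)\right) = \left(38 + 5 i\right) \frac{1}{2} = 19 + \frac{5 i}{2}$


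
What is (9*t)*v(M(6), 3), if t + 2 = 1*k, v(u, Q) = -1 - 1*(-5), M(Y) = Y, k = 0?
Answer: -72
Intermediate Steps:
v(u, Q) = 4 (v(u, Q) = -1 + 5 = 4)
t = -2 (t = -2 + 1*0 = -2 + 0 = -2)
(9*t)*v(M(6), 3) = (9*(-2))*4 = -18*4 = -72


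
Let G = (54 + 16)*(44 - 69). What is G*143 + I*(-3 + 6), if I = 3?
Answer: -250241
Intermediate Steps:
G = -1750 (G = 70*(-25) = -1750)
G*143 + I*(-3 + 6) = -1750*143 + 3*(-3 + 6) = -250250 + 3*3 = -250250 + 9 = -250241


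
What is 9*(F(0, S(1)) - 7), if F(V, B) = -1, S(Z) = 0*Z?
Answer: -72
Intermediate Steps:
S(Z) = 0
9*(F(0, S(1)) - 7) = 9*(-1 - 7) = 9*(-8) = -72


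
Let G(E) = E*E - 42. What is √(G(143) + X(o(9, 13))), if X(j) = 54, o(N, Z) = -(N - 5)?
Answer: √20461 ≈ 143.04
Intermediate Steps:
o(N, Z) = 5 - N (o(N, Z) = -(-5 + N) = 5 - N)
G(E) = -42 + E² (G(E) = E² - 42 = -42 + E²)
√(G(143) + X(o(9, 13))) = √((-42 + 143²) + 54) = √((-42 + 20449) + 54) = √(20407 + 54) = √20461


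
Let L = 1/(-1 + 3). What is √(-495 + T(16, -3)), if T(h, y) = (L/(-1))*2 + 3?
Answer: I*√493 ≈ 22.204*I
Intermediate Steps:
L = ½ (L = 1/2 = ½ ≈ 0.50000)
T(h, y) = 2 (T(h, y) = ((½)/(-1))*2 + 3 = ((½)*(-1))*2 + 3 = -½*2 + 3 = -1 + 3 = 2)
√(-495 + T(16, -3)) = √(-495 + 2) = √(-493) = I*√493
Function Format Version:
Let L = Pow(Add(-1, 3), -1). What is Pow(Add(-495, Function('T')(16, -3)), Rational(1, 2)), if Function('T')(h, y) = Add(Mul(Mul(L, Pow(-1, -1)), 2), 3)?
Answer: Mul(I, Pow(493, Rational(1, 2))) ≈ Mul(22.204, I)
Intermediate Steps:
L = Rational(1, 2) (L = Pow(2, -1) = Rational(1, 2) ≈ 0.50000)
Function('T')(h, y) = 2 (Function('T')(h, y) = Add(Mul(Mul(Rational(1, 2), Pow(-1, -1)), 2), 3) = Add(Mul(Mul(Rational(1, 2), -1), 2), 3) = Add(Mul(Rational(-1, 2), 2), 3) = Add(-1, 3) = 2)
Pow(Add(-495, Function('T')(16, -3)), Rational(1, 2)) = Pow(Add(-495, 2), Rational(1, 2)) = Pow(-493, Rational(1, 2)) = Mul(I, Pow(493, Rational(1, 2)))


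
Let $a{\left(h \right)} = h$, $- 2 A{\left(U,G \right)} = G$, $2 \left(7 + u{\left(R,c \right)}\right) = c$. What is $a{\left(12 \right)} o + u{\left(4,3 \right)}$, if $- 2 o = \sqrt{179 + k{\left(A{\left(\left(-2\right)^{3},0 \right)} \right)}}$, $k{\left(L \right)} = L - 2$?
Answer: $- \frac{11}{2} - 6 \sqrt{177} \approx -85.325$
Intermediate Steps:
$u{\left(R,c \right)} = -7 + \frac{c}{2}$
$A{\left(U,G \right)} = - \frac{G}{2}$
$k{\left(L \right)} = -2 + L$
$o = - \frac{\sqrt{177}}{2}$ ($o = - \frac{\sqrt{179 - 2}}{2} = - \frac{\sqrt{177}}{2} \approx -6.6521$)
$a{\left(12 \right)} o + u{\left(4,3 \right)} = 12 \left(- \frac{\sqrt{177}}{2}\right) + \left(-7 + \frac{1}{2} \cdot 3\right) = - 6 \sqrt{177} + \left(-7 + \frac{3}{2}\right) = - 6 \sqrt{177} - \frac{11}{2} = - \frac{11}{2} - 6 \sqrt{177}$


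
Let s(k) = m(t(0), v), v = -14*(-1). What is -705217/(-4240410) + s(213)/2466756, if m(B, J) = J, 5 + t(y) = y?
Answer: 72485734658/435835700415 ≈ 0.16631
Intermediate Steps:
v = 14
t(y) = -5 + y
s(k) = 14
-705217/(-4240410) + s(213)/2466756 = -705217/(-4240410) + 14/2466756 = -705217*(-1/4240410) + 14*(1/2466756) = 705217/4240410 + 7/1233378 = 72485734658/435835700415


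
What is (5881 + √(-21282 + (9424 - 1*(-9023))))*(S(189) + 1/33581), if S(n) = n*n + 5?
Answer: 7055522779967/33581 + 10797433263*I*√35/33581 ≈ 2.101e+8 + 1.9022e+6*I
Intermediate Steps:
S(n) = 5 + n² (S(n) = n² + 5 = 5 + n²)
(5881 + √(-21282 + (9424 - 1*(-9023))))*(S(189) + 1/33581) = (5881 + √(-21282 + (9424 - 1*(-9023))))*((5 + 189²) + 1/33581) = (5881 + √(-21282 + (9424 + 9023)))*((5 + 35721) + 1/33581) = (5881 + √(-21282 + 18447))*(35726 + 1/33581) = (5881 + √(-2835))*(1199714807/33581) = (5881 + 9*I*√35)*(1199714807/33581) = 7055522779967/33581 + 10797433263*I*√35/33581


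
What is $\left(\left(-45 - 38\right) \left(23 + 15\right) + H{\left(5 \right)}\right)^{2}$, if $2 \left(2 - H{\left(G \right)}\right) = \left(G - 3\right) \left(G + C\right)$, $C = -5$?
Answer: $9935104$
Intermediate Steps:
$H{\left(G \right)} = 2 - \frac{\left(-5 + G\right) \left(-3 + G\right)}{2}$ ($H{\left(G \right)} = 2 - \frac{\left(G - 3\right) \left(G - 5\right)}{2} = 2 - \frac{\left(-3 + G\right) \left(-5 + G\right)}{2} = 2 - \frac{\left(-5 + G\right) \left(-3 + G\right)}{2}$)
$\left(\left(-45 - 38\right) \left(23 + 15\right) + H{\left(5 \right)}\right)^{2} = \left(\left(-45 - 38\right) \left(23 + 15\right) - \left(- \frac{29}{2} + \frac{25}{2}\right)\right)^{2} = \left(\left(-83\right) 38 - -2\right)^{2} = \left(-3154 - -2\right)^{2} = \left(-3154 + 2\right)^{2} = \left(-3152\right)^{2} = 9935104$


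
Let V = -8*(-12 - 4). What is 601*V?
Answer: 76928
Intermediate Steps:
V = 128 (V = -8*(-16) = 128)
601*V = 601*128 = 76928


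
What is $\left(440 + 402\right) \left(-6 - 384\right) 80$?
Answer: $-26270400$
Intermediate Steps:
$\left(440 + 402\right) \left(-6 - 384\right) 80 = 842 \left(-390\right) 80 = \left(-328380\right) 80 = -26270400$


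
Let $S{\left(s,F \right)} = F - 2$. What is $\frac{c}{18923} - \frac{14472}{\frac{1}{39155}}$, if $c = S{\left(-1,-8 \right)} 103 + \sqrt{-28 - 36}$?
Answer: $- \frac{10722739901710}{18923} + \frac{8 i}{18923} \approx -5.6665 \cdot 10^{8} + 0.00042277 i$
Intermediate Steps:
$S{\left(s,F \right)} = -2 + F$
$c = -1030 + 8 i$ ($c = \left(-2 - 8\right) 103 + \sqrt{-28 - 36} = \left(-10\right) 103 + \sqrt{-64} = -1030 + 8 i \approx -1030.0 + 8.0 i$)
$\frac{c}{18923} - \frac{14472}{\frac{1}{39155}} = \frac{-1030 + 8 i}{18923} - \frac{14472}{\frac{1}{39155}} = \left(-1030 + 8 i\right) \frac{1}{18923} - 14472 \frac{1}{\frac{1}{39155}} = \left(- \frac{1030}{18923} + \frac{8 i}{18923}\right) - 566651160 = - \frac{10722739901710}{18923} + \frac{8 i}{18923}$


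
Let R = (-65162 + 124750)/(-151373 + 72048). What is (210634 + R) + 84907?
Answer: 23443730237/79325 ≈ 2.9554e+5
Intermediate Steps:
R = -59588/79325 (R = 59588/(-79325) = 59588*(-1/79325) = -59588/79325 ≈ -0.75119)
(210634 + R) + 84907 = (210634 - 59588/79325) + 84907 = 16708482462/79325 + 84907 = 23443730237/79325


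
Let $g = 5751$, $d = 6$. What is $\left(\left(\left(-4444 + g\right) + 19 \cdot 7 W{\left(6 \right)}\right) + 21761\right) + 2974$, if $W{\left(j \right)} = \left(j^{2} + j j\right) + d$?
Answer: $36416$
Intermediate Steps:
$W{\left(j \right)} = 6 + 2 j^{2}$ ($W{\left(j \right)} = \left(j^{2} + j j\right) + 6 = \left(j^{2} + j^{2}\right) + 6 = 2 j^{2} + 6 = 6 + 2 j^{2}$)
$\left(\left(\left(-4444 + g\right) + 19 \cdot 7 W{\left(6 \right)}\right) + 21761\right) + 2974 = \left(\left(\left(-4444 + 5751\right) + 19 \cdot 7 \left(6 + 2 \cdot 6^{2}\right)\right) + 21761\right) + 2974 = \left(\left(1307 + 133 \left(6 + 2 \cdot 36\right)\right) + 21761\right) + 2974 = \left(\left(1307 + 133 \left(6 + 72\right)\right) + 21761\right) + 2974 = \left(\left(1307 + 133 \cdot 78\right) + 21761\right) + 2974 = \left(\left(1307 + 10374\right) + 21761\right) + 2974 = \left(11681 + 21761\right) + 2974 = 33442 + 2974 = 36416$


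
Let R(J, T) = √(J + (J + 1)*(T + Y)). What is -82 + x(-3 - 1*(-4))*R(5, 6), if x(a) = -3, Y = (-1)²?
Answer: -82 - 3*√47 ≈ -102.57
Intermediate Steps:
Y = 1
R(J, T) = √(J + (1 + J)*(1 + T)) (R(J, T) = √(J + (J + 1)*(T + 1)) = √(J + (1 + J)*(1 + T)))
-82 + x(-3 - 1*(-4))*R(5, 6) = -82 - 3*√(1 + 6 + 2*5 + 5*6) = -82 - 3*√(1 + 6 + 10 + 30) = -82 - 3*√47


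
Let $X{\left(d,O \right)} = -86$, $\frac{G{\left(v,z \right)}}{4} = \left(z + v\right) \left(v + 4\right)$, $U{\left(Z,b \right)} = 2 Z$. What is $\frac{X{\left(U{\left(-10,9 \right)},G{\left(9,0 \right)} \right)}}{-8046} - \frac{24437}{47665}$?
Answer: $- \frac{96260456}{191756295} \approx -0.50199$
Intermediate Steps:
$G{\left(v,z \right)} = 4 \left(4 + v\right) \left(v + z\right)$ ($G{\left(v,z \right)} = 4 \left(z + v\right) \left(v + 4\right) = 4 \left(v + z\right) \left(4 + v\right) = 4 \left(4 + v\right) \left(v + z\right)$)
$\frac{X{\left(U{\left(-10,9 \right)},G{\left(9,0 \right)} \right)}}{-8046} - \frac{24437}{47665} = - \frac{86}{-8046} - \frac{24437}{47665} = \left(-86\right) \left(- \frac{1}{8046}\right) - \frac{24437}{47665} = \frac{43}{4023} - \frac{24437}{47665} = - \frac{96260456}{191756295}$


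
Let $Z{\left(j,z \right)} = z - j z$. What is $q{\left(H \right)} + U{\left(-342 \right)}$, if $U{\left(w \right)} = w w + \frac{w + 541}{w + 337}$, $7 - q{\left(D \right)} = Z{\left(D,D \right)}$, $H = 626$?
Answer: $\frac{2540906}{5} \approx 5.0818 \cdot 10^{5}$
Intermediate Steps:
$Z{\left(j,z \right)} = z - j z$
$q{\left(D \right)} = 7 - D \left(1 - D\right)$
$U{\left(w \right)} = w^{2} + \frac{541 + w}{337 + w}$
$q{\left(H \right)} + U{\left(-342 \right)} = \left(7 + 626 \left(-1 + 626\right)\right) + \frac{541 - 342 + \left(-342\right)^{3} + 337 \left(-342\right)^{2}}{337 - 342} = \left(7 + 626 \cdot 625\right) + \frac{541 - 342 - 40001688 + 337 \cdot 116964}{-5} = \left(7 + 391250\right) - \frac{541 - 342 - 40001688 + 39416868}{5} = 391257 - - \frac{584621}{5} = 391257 + \frac{584621}{5} = \frac{2540906}{5}$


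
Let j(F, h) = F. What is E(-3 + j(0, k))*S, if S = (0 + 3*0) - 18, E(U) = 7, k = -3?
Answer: -126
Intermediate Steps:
S = -18 (S = (0 + 0) - 18 = 0 - 18 = -18)
E(-3 + j(0, k))*S = 7*(-18) = -126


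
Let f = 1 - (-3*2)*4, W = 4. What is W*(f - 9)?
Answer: 64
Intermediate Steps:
f = 25 (f = 1 - (-6)*4 = 1 - 1*(-24) = 1 + 24 = 25)
W*(f - 9) = 4*(25 - 9) = 4*16 = 64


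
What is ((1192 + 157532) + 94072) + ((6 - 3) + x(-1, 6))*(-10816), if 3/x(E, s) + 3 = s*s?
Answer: 2413012/11 ≈ 2.1936e+5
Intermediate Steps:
x(E, s) = 3/(-3 + s**2) (x(E, s) = 3/(-3 + s*s) = 3/(-3 + s**2))
((1192 + 157532) + 94072) + ((6 - 3) + x(-1, 6))*(-10816) = ((1192 + 157532) + 94072) + ((6 - 3) + 3/(-3 + 6**2))*(-10816) = (158724 + 94072) + (3 + 3/(-3 + 36))*(-10816) = 252796 + (3 + 3/33)*(-10816) = 252796 + (3 + 3*(1/33))*(-10816) = 252796 + (3 + 1/11)*(-10816) = 252796 + (34/11)*(-10816) = 252796 - 367744/11 = 2413012/11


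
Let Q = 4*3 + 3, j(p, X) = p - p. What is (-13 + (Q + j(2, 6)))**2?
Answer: 4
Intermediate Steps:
j(p, X) = 0
Q = 15 (Q = 12 + 3 = 15)
(-13 + (Q + j(2, 6)))**2 = (-13 + (15 + 0))**2 = (-13 + 15)**2 = 2**2 = 4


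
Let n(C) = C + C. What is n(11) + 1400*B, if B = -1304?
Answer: -1825578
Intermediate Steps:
n(C) = 2*C
n(11) + 1400*B = 2*11 + 1400*(-1304) = 22 - 1825600 = -1825578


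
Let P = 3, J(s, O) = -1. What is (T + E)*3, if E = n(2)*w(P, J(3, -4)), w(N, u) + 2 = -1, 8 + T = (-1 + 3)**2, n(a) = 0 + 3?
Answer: -39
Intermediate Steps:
n(a) = 3
T = -4 (T = -8 + (-1 + 3)**2 = -8 + 2**2 = -8 + 4 = -4)
w(N, u) = -3 (w(N, u) = -2 - 1 = -3)
E = -9 (E = 3*(-3) = -9)
(T + E)*3 = (-4 - 9)*3 = -13*3 = -39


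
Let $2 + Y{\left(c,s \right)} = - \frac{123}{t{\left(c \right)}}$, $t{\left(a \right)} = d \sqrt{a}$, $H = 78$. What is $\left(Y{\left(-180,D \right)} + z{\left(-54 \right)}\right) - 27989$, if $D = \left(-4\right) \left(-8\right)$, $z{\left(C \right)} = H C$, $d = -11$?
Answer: $-32203 - \frac{41 i \sqrt{5}}{110} \approx -32203.0 - 0.83344 i$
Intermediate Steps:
$z{\left(C \right)} = 78 C$
$D = 32$
$t{\left(a \right)} = - 11 \sqrt{a}$
$Y{\left(c,s \right)} = -2 + \frac{123}{11 \sqrt{c}}$ ($Y{\left(c,s \right)} = -2 - \frac{123}{\left(-11\right) \sqrt{c}} = -2 - 123 \left(- \frac{1}{11 \sqrt{c}}\right) = -2 + \frac{123}{11 \sqrt{c}}$)
$\left(Y{\left(-180,D \right)} + z{\left(-54 \right)}\right) - 27989 = \left(\left(-2 + \frac{123}{11 \cdot 6 i \sqrt{5}}\right) + 78 \left(-54\right)\right) - 27989 = \left(\left(-2 + \frac{123 \left(- \frac{i \sqrt{5}}{30}\right)}{11}\right) - 4212\right) - 27989 = \left(\left(-2 - \frac{41 i \sqrt{5}}{110}\right) - 4212\right) - 27989 = \left(-4214 - \frac{41 i \sqrt{5}}{110}\right) - 27989 = -32203 - \frac{41 i \sqrt{5}}{110}$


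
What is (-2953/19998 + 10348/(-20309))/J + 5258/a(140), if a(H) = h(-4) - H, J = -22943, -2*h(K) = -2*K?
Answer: -1360952754940829/37272223364904 ≈ -36.514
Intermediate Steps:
h(K) = K (h(K) = -(-1)*K = K)
a(H) = -4 - H
(-2953/19998 + 10348/(-20309))/J + 5258/a(140) = (-2953/19998 + 10348/(-20309))/(-22943) + 5258/(-4 - 1*140) = (-2953*1/19998 + 10348*(-1/20309))*(-1/22943) + 5258/(-4 - 140) = (-2953/19998 - 10348/20309)*(-1/22943) + 5258/(-144) = -266911781/406139382*(-1/22943) + 5258*(-1/144) = 266911781/9318055841226 - 2629/72 = -1360952754940829/37272223364904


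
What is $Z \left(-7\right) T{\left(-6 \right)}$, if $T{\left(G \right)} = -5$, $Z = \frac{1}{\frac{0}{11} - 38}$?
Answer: $- \frac{35}{38} \approx -0.92105$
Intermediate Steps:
$Z = - \frac{1}{38}$ ($Z = \frac{1}{0 \cdot \frac{1}{11} - 38} = \frac{1}{0 - 38} = \frac{1}{-38} = - \frac{1}{38} \approx -0.026316$)
$Z \left(-7\right) T{\left(-6 \right)} = \left(- \frac{1}{38}\right) \left(-7\right) \left(-5\right) = \frac{7}{38} \left(-5\right) = - \frac{35}{38}$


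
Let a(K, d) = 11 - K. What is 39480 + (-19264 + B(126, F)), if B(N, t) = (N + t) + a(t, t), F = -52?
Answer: 20353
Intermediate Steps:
B(N, t) = 11 + N (B(N, t) = (N + t) + (11 - t) = 11 + N)
39480 + (-19264 + B(126, F)) = 39480 + (-19264 + (11 + 126)) = 39480 + (-19264 + 137) = 39480 - 19127 = 20353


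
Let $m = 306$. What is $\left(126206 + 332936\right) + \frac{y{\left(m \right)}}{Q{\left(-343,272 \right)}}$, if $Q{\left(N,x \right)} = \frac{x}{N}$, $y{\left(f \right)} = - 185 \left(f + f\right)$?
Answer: $\frac{2407663}{4} \approx 6.0192 \cdot 10^{5}$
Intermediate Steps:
$y{\left(f \right)} = - 370 f$ ($y{\left(f \right)} = - 185 \cdot 2 f = - 370 f$)
$\left(126206 + 332936\right) + \frac{y{\left(m \right)}}{Q{\left(-343,272 \right)}} = \left(126206 + 332936\right) + \frac{\left(-370\right) 306}{272 \frac{1}{-343}} = 459142 - \frac{113220}{272 \left(- \frac{1}{343}\right)} = 459142 - \frac{113220}{- \frac{272}{343}} = 459142 - - \frac{571095}{4} = 459142 + \frac{571095}{4} = \frac{2407663}{4}$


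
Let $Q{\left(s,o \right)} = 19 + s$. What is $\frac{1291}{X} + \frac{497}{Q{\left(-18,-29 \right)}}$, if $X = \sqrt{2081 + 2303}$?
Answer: $497 + \frac{1291 \sqrt{274}}{1096} \approx 516.5$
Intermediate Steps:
$X = 4 \sqrt{274}$ ($X = \sqrt{4384} = 4 \sqrt{274} \approx 66.212$)
$\frac{1291}{X} + \frac{497}{Q{\left(-18,-29 \right)}} = \frac{1291}{4 \sqrt{274}} + \frac{497}{19 - 18} = 1291 \frac{\sqrt{274}}{1096} + \frac{497}{1} = \frac{1291 \sqrt{274}}{1096} + 497 \cdot 1 = \frac{1291 \sqrt{274}}{1096} + 497 = 497 + \frac{1291 \sqrt{274}}{1096}$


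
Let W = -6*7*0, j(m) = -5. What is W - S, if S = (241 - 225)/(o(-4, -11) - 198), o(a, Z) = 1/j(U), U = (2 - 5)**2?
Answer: 80/991 ≈ 0.080727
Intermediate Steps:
U = 9 (U = (-3)**2 = 9)
o(a, Z) = -1/5 (o(a, Z) = 1/(-5) = -1/5)
W = 0 (W = -42*0 = 0)
S = -80/991 (S = (241 - 225)/(-1/5 - 198) = 16/(-991/5) = 16*(-5/991) = -80/991 ≈ -0.080727)
W - S = 0 - 1*(-80/991) = 0 + 80/991 = 80/991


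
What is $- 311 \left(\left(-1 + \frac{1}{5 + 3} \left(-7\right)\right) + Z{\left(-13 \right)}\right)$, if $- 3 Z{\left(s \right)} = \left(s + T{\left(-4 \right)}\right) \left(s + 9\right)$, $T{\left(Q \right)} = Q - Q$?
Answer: $\frac{143371}{24} \approx 5973.8$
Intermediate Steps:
$T{\left(Q \right)} = 0$
$Z{\left(s \right)} = - \frac{s \left(9 + s\right)}{3}$ ($Z{\left(s \right)} = - \frac{\left(s + 0\right) \left(s + 9\right)}{3} = - \frac{s \left(9 + s\right)}{3}$)
$- 311 \left(\left(-1 + \frac{1}{5 + 3} \left(-7\right)\right) + Z{\left(-13 \right)}\right) = - 311 \left(\left(-1 + \frac{1}{5 + 3} \left(-7\right)\right) + \frac{1}{3} \left(-13\right) \left(-9 - -13\right)\right) = - 311 \left(\left(-1 + \frac{1}{8} \left(-7\right)\right) + \frac{1}{3} \left(-13\right) \left(-9 + 13\right)\right) = - 311 \left(\left(-1 + \frac{1}{8} \left(-7\right)\right) + \frac{1}{3} \left(-13\right) 4\right) = - 311 \left(\left(-1 - \frac{7}{8}\right) - \frac{52}{3}\right) = - 311 \left(- \frac{15}{8} - \frac{52}{3}\right) = \left(-311\right) \left(- \frac{461}{24}\right) = \frac{143371}{24}$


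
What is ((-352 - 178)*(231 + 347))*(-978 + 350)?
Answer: 192381520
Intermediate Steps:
((-352 - 178)*(231 + 347))*(-978 + 350) = -530*578*(-628) = -306340*(-628) = 192381520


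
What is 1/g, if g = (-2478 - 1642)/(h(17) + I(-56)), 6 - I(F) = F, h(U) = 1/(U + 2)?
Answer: -1179/78280 ≈ -0.015061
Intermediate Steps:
h(U) = 1/(2 + U)
I(F) = 6 - F
g = -78280/1179 (g = (-2478 - 1642)/(1/(2 + 17) + (6 - 1*(-56))) = -4120/(1/19 + (6 + 56)) = -4120/(1/19 + 62) = -4120/1179/19 = -4120*19/1179 = -78280/1179 ≈ -66.395)
1/g = 1/(-78280/1179) = -1179/78280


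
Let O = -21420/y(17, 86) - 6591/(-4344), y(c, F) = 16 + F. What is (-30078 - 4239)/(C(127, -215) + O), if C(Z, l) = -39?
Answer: 49691016/358355 ≈ 138.66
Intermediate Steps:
O = -301883/1448 (O = -21420/(16 + 86) - 6591/(-4344) = -21420/102 - 6591*(-1/4344) = -21420*1/102 + 2197/1448 = -210 + 2197/1448 = -301883/1448 ≈ -208.48)
(-30078 - 4239)/(C(127, -215) + O) = (-30078 - 4239)/(-39 - 301883/1448) = -34317/(-358355/1448) = -34317*(-1448/358355) = 49691016/358355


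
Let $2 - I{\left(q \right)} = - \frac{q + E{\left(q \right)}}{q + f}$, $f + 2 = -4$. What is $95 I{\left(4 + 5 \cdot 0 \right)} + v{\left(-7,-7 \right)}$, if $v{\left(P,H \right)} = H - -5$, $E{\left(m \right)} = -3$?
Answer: $\frac{281}{2} \approx 140.5$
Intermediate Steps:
$f = -6$ ($f = -2 - 4 = -6$)
$v{\left(P,H \right)} = 5 + H$ ($v{\left(P,H \right)} = H + 5 = 5 + H$)
$I{\left(q \right)} = 2 + \frac{-3 + q}{-6 + q}$ ($I{\left(q \right)} = 2 - - \frac{q - 3}{q - 6} = 2 - - \frac{-3 + q}{-6 + q} = 2 + \frac{-3 + q}{-6 + q}$)
$95 I{\left(4 + 5 \cdot 0 \right)} + v{\left(-7,-7 \right)} = 95 \frac{3 \left(-5 + \left(4 + 5 \cdot 0\right)\right)}{-6 + \left(4 + 5 \cdot 0\right)} + \left(5 - 7\right) = 95 \frac{3 \left(-5 + \left(4 + 0\right)\right)}{-6 + \left(4 + 0\right)} - 2 = 95 \frac{3 \left(-5 + 4\right)}{-6 + 4} - 2 = 95 \cdot 3 \frac{1}{-2} \left(-1\right) - 2 = 95 \cdot 3 \left(- \frac{1}{2}\right) \left(-1\right) - 2 = 95 \cdot \frac{3}{2} - 2 = \frac{285}{2} - 2 = \frac{281}{2}$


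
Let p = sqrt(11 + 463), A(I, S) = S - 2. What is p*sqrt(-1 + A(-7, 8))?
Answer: sqrt(2370) ≈ 48.683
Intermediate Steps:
A(I, S) = -2 + S
p = sqrt(474) ≈ 21.772
p*sqrt(-1 + A(-7, 8)) = sqrt(474)*sqrt(-1 + (-2 + 8)) = sqrt(474)*sqrt(-1 + 6) = sqrt(474)*sqrt(5) = sqrt(2370)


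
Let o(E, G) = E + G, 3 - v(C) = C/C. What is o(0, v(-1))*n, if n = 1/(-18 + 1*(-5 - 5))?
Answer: -1/14 ≈ -0.071429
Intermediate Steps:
v(C) = 2 (v(C) = 3 - C/C = 3 - 1*1 = 3 - 1 = 2)
n = -1/28 (n = 1/(-18 + 1*(-10)) = 1/(-18 - 10) = 1/(-28) = -1/28 ≈ -0.035714)
o(0, v(-1))*n = (0 + 2)*(-1/28) = 2*(-1/28) = -1/14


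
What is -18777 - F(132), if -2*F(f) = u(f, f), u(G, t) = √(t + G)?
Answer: -18777 + √66 ≈ -18769.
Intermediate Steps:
u(G, t) = √(G + t)
F(f) = -√2*√f/2 (F(f) = -√(f + f)/2 = -√2*√f/2)
-18777 - F(132) = -18777 - (-1)*√2*√132/2 = -18777 - (-1)*√2*2*√33/2 = -18777 - (-1)*√66 = -18777 + √66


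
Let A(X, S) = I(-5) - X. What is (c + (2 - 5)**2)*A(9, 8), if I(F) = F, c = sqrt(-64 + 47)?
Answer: -126 - 14*I*sqrt(17) ≈ -126.0 - 57.723*I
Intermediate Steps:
c = I*sqrt(17) (c = sqrt(-17) = I*sqrt(17) ≈ 4.1231*I)
A(X, S) = -5 - X
(c + (2 - 5)**2)*A(9, 8) = (I*sqrt(17) + (2 - 5)**2)*(-5 - 1*9) = (I*sqrt(17) + (-3)**2)*(-5 - 9) = (I*sqrt(17) + 9)*(-14) = (9 + I*sqrt(17))*(-14) = -126 - 14*I*sqrt(17)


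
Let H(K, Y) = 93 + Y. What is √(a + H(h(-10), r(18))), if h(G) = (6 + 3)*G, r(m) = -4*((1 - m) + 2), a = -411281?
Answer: 2*I*√102782 ≈ 641.19*I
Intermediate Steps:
r(m) = -12 + 4*m (r(m) = -4*(3 - m) = -12 + 4*m)
h(G) = 9*G
√(a + H(h(-10), r(18))) = √(-411281 + (93 + (-12 + 4*18))) = √(-411281 + (93 + (-12 + 72))) = √(-411281 + (93 + 60)) = √(-411281 + 153) = √(-411128) = 2*I*√102782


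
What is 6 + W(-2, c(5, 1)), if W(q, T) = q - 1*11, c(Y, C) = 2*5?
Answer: -7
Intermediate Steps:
c(Y, C) = 10
W(q, T) = -11 + q (W(q, T) = q - 11 = -11 + q)
6 + W(-2, c(5, 1)) = 6 + (-11 - 2) = 6 - 13 = -7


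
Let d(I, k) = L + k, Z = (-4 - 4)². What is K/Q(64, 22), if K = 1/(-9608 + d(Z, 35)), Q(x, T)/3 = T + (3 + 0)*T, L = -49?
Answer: -1/2540208 ≈ -3.9367e-7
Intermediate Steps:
Z = 64 (Z = (-8)² = 64)
d(I, k) = -49 + k
Q(x, T) = 12*T (Q(x, T) = 3*(T + (3 + 0)*T) = 3*(T + 3*T) = 3*(4*T) = 12*T)
K = -1/9622 (K = 1/(-9608 + (-49 + 35)) = 1/(-9608 - 14) = 1/(-9622) = -1/9622 ≈ -0.00010393)
K/Q(64, 22) = -1/(9622*(12*22)) = -1/9622/264 = -1/9622*1/264 = -1/2540208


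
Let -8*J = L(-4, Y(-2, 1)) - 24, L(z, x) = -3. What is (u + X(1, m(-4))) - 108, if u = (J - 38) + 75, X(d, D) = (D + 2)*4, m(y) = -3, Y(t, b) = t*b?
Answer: -573/8 ≈ -71.625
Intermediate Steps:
Y(t, b) = b*t
J = 27/8 (J = -(-3 - 24)/8 = -⅛*(-27) = 27/8 ≈ 3.3750)
X(d, D) = 8 + 4*D (X(d, D) = (2 + D)*4 = 8 + 4*D)
u = 323/8 (u = (27/8 - 38) + 75 = -277/8 + 75 = 323/8 ≈ 40.375)
(u + X(1, m(-4))) - 108 = (323/8 + (8 + 4*(-3))) - 108 = (323/8 + (8 - 12)) - 108 = (323/8 - 4) - 108 = 291/8 - 108 = -573/8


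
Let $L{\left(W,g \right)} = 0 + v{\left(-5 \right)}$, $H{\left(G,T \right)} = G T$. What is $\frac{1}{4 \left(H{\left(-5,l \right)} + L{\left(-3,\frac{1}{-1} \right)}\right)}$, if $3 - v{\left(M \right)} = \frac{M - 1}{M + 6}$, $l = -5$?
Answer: $\frac{1}{136} \approx 0.0073529$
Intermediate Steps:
$v{\left(M \right)} = 3 - \frac{-1 + M}{6 + M}$ ($v{\left(M \right)} = 3 - \frac{M - 1}{M + 6} = 3 - \frac{-1 + M}{6 + M}$)
$L{\left(W,g \right)} = 9$ ($L{\left(W,g \right)} = 0 + \frac{19 + 2 \left(-5\right)}{6 - 5} = 0 + \frac{19 - 10}{1} = 0 + 1 \cdot 9 = 0 + 9 = 9$)
$\frac{1}{4 \left(H{\left(-5,l \right)} + L{\left(-3,\frac{1}{-1} \right)}\right)} = \frac{1}{4 \left(\left(-5\right) \left(-5\right) + 9\right)} = \frac{1}{4 \left(25 + 9\right)} = \frac{1}{4 \cdot 34} = \frac{1}{136}$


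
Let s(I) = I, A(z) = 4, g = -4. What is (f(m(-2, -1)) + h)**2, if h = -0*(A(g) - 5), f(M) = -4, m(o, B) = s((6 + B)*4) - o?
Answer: 16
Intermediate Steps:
m(o, B) = 24 - o + 4*B (m(o, B) = (6 + B)*4 - o = (24 + 4*B) - o = 24 - o + 4*B)
h = 0 (h = -0*(4 - 5) = -0*(-1) = -2*0 = 0)
(f(m(-2, -1)) + h)**2 = (-4 + 0)**2 = (-4)**2 = 16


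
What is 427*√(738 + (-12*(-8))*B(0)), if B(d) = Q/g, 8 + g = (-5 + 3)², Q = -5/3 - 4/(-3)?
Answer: 427*√746 ≈ 11663.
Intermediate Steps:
Q = -⅓ (Q = -5*⅓ - 4*(-⅓) = -5/3 + 4/3 = -⅓ ≈ -0.33333)
g = -4 (g = -8 + (-5 + 3)² = -8 + (-2)² = -8 + 4 = -4)
B(d) = 1/12 (B(d) = -⅓/(-4) = -⅓*(-¼) = 1/12)
427*√(738 + (-12*(-8))*B(0)) = 427*√(738 - 12*(-8)*(1/12)) = 427*√(738 + 96*(1/12)) = 427*√(738 + 8) = 427*√746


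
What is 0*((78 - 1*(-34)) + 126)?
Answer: 0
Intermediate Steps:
0*((78 - 1*(-34)) + 126) = 0*((78 + 34) + 126) = 0*(112 + 126) = 0*238 = 0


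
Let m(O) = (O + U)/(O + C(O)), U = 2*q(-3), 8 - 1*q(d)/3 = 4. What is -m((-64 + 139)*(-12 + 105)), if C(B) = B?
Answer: -2333/4650 ≈ -0.50172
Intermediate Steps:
q(d) = 12 (q(d) = 24 - 3*4 = 24 - 12 = 12)
U = 24 (U = 2*12 = 24)
m(O) = (24 + O)/(2*O) (m(O) = (O + 24)/(O + O) = (24 + O)/((2*O)) = (24 + O)*(1/(2*O)) = (24 + O)/(2*O))
-m((-64 + 139)*(-12 + 105)) = -(24 + (-64 + 139)*(-12 + 105))/(2*((-64 + 139)*(-12 + 105))) = -(24 + 75*93)/(2*(75*93)) = -(24 + 6975)/(2*6975) = -6999/(2*6975) = -1*2333/4650 = -2333/4650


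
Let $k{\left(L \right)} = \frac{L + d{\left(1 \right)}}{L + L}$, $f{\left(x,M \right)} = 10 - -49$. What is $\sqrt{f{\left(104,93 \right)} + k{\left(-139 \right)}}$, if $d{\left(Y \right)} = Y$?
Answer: $\frac{\sqrt{1149530}}{139} \approx 7.7134$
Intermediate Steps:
$f{\left(x,M \right)} = 59$ ($f{\left(x,M \right)} = 10 + 49 = 59$)
$k{\left(L \right)} = \frac{1 + L}{2 L}$ ($k{\left(L \right)} = \frac{L + 1}{L + L} = \frac{1 + L}{2 L}$)
$\sqrt{f{\left(104,93 \right)} + k{\left(-139 \right)}} = \sqrt{59 + \frac{1 - 139}{2 \left(-139\right)}} = \sqrt{59 + \frac{1}{2} \left(- \frac{1}{139}\right) \left(-138\right)} = \sqrt{59 + \frac{69}{139}} = \sqrt{\frac{8270}{139}} = \frac{\sqrt{1149530}}{139}$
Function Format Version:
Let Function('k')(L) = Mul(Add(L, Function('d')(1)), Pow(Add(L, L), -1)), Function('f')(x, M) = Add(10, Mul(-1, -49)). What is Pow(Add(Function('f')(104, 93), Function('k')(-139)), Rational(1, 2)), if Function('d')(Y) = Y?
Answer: Mul(Rational(1, 139), Pow(1149530, Rational(1, 2))) ≈ 7.7134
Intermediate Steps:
Function('f')(x, M) = 59 (Function('f')(x, M) = Add(10, 49) = 59)
Function('k')(L) = Mul(Rational(1, 2), Pow(L, -1), Add(1, L)) (Function('k')(L) = Mul(Add(L, 1), Pow(Add(L, L), -1)) = Mul(Add(1, L), Pow(Mul(2, L), -1)) = Mul(Add(1, L), Mul(Rational(1, 2), Pow(L, -1))) = Mul(Rational(1, 2), Pow(L, -1), Add(1, L)))
Pow(Add(Function('f')(104, 93), Function('k')(-139)), Rational(1, 2)) = Pow(Add(59, Mul(Rational(1, 2), Pow(-139, -1), Add(1, -139))), Rational(1, 2)) = Pow(Add(59, Mul(Rational(1, 2), Rational(-1, 139), -138)), Rational(1, 2)) = Pow(Add(59, Rational(69, 139)), Rational(1, 2)) = Pow(Rational(8270, 139), Rational(1, 2)) = Mul(Rational(1, 139), Pow(1149530, Rational(1, 2)))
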